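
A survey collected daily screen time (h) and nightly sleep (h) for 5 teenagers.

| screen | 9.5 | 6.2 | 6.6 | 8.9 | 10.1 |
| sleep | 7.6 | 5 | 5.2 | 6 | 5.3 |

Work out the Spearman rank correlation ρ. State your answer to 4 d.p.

0.7000

Rank screen: 4, 1, 2, 3, 5
Rank sleep: 5, 1, 2, 4, 3
d = rank(screen) − rank(sleep): -1, 0, 0, -1, 2; Σd² = 6
ρ = 1 − 6Σd² / [n(n²−1)] = 1 − 6×6 / (5×24) = 1 − 36/120 ≈ 0.7000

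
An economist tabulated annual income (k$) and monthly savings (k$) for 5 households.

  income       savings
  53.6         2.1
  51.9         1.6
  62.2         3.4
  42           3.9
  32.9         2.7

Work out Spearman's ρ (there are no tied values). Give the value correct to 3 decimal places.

Rank income: 4, 3, 5, 2, 1
Rank savings: 2, 1, 4, 5, 3
d = rank(income) − rank(savings): 2, 2, 1, -3, -2; Σd² = 22
ρ = 1 − 6Σd² / [n(n²−1)] = 1 − 6×22 / (5×24) = 1 − 132/120 ≈ -0.100

-0.100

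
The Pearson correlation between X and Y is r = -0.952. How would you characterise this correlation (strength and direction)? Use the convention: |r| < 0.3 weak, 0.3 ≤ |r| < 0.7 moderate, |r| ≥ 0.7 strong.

strong negative

r = -0.952 < 0 so the relationship is negative.
|r| = 0.952, which falls in the strong range.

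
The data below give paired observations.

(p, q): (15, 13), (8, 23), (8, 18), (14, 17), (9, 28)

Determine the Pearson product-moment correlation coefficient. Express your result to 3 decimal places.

-0.708

n = 5, Σp = 54, Σq = 99, Σp² = 630, Σq² = 2095, Σpq = 1013
nΣpq − ΣpΣq = 5065 − 5346 = -281
nΣp² − (Σp)² = 3150 − 2916 = 234; nΣq² − (Σq)² = 10475 − 9801 = 674
r = -281 / √(234 × 674) = -281 / 397.1347 ≈ -0.708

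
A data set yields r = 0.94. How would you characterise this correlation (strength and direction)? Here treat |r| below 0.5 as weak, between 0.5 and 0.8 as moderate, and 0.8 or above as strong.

r = 0.94 > 0 so the relationship is positive.
|r| = 0.94, which falls in the strong range.

strong positive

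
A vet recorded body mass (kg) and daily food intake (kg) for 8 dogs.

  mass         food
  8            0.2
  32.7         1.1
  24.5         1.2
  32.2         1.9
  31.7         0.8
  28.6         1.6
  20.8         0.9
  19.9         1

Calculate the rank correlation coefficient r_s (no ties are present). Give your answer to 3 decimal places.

Rank mass: 1, 8, 4, 7, 6, 5, 3, 2
Rank food: 1, 5, 6, 8, 2, 7, 3, 4
d = rank(mass) − rank(food): 0, 3, -2, -1, 4, -2, 0, -2; Σd² = 38
ρ = 1 − 6Σd² / [n(n²−1)] = 1 − 6×38 / (8×63) = 1 − 228/504 ≈ 0.548

0.548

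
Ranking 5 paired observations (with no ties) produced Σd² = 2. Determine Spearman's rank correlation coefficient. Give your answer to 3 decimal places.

0.900

ρ = 1 − 6Σd² / [n(n²−1)] = 1 − 6×2 / (5×24)
  = 1 − 12/120 = 1 − 0.1000 ≈ 0.900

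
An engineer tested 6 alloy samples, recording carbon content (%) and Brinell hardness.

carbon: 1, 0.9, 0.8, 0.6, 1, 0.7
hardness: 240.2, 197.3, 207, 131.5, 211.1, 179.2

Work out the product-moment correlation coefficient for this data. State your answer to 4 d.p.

n = 6, Σx = 5, Σy = 1166.3, Σx² = 4.3, Σy² = 233440.43, Σxy = 998.81
nΣxy − ΣxΣy = 5992.86 − 5831.5 = 161.36
nΣx² − (Σx)² = 25.8 − 25 = 0.8; nΣy² − (Σy)² = 1400642.58 − 1360255.69 = 40386.89
r = 161.36 / √(0.8 × 40386.89) = 161.36 / 179.7485 ≈ 0.8977

0.8977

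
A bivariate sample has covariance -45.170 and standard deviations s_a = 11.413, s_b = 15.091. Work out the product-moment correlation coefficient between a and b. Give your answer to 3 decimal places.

-0.262

r = Cov(a,b) / (s_a · s_b) = -45.170 / (11.413 × 15.091)
  = -45.170 / 172.2336 ≈ -0.262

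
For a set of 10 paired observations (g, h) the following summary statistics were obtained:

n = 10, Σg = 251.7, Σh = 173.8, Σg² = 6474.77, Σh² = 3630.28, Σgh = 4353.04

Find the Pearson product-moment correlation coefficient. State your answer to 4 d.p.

r = (nΣgh − ΣgΣh) / √[(nΣg² − (Σg)²)(nΣh² − (Σh)²)]
Numerator: 10×4353.04 − 251.7×173.8 = -215.06
Denominator: √[(64747.7 − 63352.89)(36302.8 − 30206.44)] = √[1394.81 × 6096.36] = 2916.0356
r = -215.06 / 2916.0356 ≈ -0.0738

-0.0738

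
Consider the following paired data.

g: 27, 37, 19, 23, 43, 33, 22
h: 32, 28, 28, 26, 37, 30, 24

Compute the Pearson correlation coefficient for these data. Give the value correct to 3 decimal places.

0.730

n = 7, Σg = 204, Σh = 205, Σg² = 6410, Σh² = 6113, Σgh = 6139
nΣgh − ΣgΣh = 42973 − 41820 = 1153
nΣg² − (Σg)² = 44870 − 41616 = 3254; nΣh² − (Σh)² = 42791 − 42025 = 766
r = 1153 / √(3254 × 766) = 1153 / 1578.7856 ≈ 0.730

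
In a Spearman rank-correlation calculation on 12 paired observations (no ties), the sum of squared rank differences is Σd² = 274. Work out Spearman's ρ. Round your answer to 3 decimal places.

0.042

ρ = 1 − 6Σd² / [n(n²−1)] = 1 − 6×274 / (12×143)
  = 1 − 1644/1716 = 1 − 0.9580 ≈ 0.042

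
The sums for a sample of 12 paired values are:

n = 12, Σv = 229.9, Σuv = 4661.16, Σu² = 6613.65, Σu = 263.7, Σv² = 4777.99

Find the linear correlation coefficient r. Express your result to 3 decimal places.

r = (nΣuv − ΣuΣv) / √[(nΣu² − (Σu)²)(nΣv² − (Σv)²)]
Numerator: 12×4661.16 − 263.7×229.9 = -4690.71
Denominator: √[(79363.8 − 69537.69)(57335.88 − 52854.01)] = √[9826.11 × 4481.87] = 6636.2149
r = -4690.71 / 6636.2149 ≈ -0.707

-0.707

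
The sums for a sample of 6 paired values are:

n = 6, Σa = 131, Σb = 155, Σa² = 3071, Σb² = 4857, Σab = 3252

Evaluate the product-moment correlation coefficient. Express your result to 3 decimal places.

-0.312

r = (nΣab − ΣaΣb) / √[(nΣa² − (Σa)²)(nΣb² − (Σb)²)]
Numerator: 6×3252 − 131×155 = -793
Denominator: √[(18426 − 17161)(29142 − 24025)] = √[1265 × 5117] = 2544.2101
r = -793 / 2544.2101 ≈ -0.312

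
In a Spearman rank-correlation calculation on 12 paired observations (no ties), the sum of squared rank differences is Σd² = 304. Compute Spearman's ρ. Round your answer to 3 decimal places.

ρ = 1 − 6Σd² / [n(n²−1)] = 1 − 6×304 / (12×143)
  = 1 − 1824/1716 = 1 − 1.0629 ≈ -0.063

-0.063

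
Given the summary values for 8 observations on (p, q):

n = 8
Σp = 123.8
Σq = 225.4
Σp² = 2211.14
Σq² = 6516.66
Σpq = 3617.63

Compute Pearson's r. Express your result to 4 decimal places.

0.5851

r = (nΣpq − ΣpΣq) / √[(nΣp² − (Σp)²)(nΣq² − (Σq)²)]
Numerator: 8×3617.63 − 123.8×225.4 = 1036.52
Denominator: √[(17689.12 − 15326.44)(52133.28 − 50805.16)] = √[2362.68 × 1328.12] = 1771.4182
r = 1036.52 / 1771.4182 ≈ 0.5851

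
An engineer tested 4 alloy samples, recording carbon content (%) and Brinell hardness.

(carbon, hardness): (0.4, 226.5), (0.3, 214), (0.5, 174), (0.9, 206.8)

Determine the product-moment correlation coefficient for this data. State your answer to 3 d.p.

-0.184

n = 4, Σx = 2.1, Σy = 821.3, Σx² = 1.31, Σy² = 170140.49, Σxy = 427.92
nΣxy − ΣxΣy = 1711.68 − 1724.73 = -13.05
nΣx² − (Σx)² = 5.24 − 4.41 = 0.83; nΣy² − (Σy)² = 680561.96 − 674533.69 = 6028.27
r = -13.05 / √(0.83 × 6028.27) = -13.05 / 70.7352 ≈ -0.184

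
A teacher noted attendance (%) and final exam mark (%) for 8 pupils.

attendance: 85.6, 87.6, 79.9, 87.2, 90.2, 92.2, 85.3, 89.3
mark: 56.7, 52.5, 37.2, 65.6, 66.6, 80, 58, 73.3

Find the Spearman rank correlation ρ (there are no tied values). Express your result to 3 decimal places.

0.810

Rank attendance: 3, 5, 1, 4, 7, 8, 2, 6
Rank mark: 3, 2, 1, 5, 6, 8, 4, 7
d = rank(attendance) − rank(mark): 0, 3, 0, -1, 1, 0, -2, -1; Σd² = 16
ρ = 1 − 6Σd² / [n(n²−1)] = 1 − 6×16 / (8×63) = 1 − 96/504 ≈ 0.810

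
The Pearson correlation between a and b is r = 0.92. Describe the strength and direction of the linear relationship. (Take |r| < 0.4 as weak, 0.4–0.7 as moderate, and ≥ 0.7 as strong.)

r = 0.92 > 0 so the relationship is positive.
|r| = 0.92, which falls in the strong range.

strong positive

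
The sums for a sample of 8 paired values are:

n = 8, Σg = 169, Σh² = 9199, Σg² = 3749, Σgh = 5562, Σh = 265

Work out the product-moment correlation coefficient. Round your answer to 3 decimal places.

r = (nΣgh − ΣgΣh) / √[(nΣg² − (Σg)²)(nΣh² − (Σh)²)]
Numerator: 8×5562 − 169×265 = -289
Denominator: √[(29992 − 28561)(73592 − 70225)] = √[1431 × 3367] = 2195.0346
r = -289 / 2195.0346 ≈ -0.132

-0.132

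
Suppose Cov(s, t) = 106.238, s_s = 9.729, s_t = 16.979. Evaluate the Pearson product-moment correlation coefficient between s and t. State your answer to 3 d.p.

r = Cov(s,t) / (s_s · s_t) = 106.238 / (9.729 × 16.979)
  = 106.238 / 165.1887 ≈ 0.643

0.643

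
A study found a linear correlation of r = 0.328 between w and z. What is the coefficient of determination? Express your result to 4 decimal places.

0.1076

r² = (0.328)² = 0.1076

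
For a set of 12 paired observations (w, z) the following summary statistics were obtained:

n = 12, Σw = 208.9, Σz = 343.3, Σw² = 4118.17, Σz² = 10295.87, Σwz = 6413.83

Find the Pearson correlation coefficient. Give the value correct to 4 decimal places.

0.9152

r = (nΣwz − ΣwΣz) / √[(nΣw² − (Σw)²)(nΣz² − (Σz)²)]
Numerator: 12×6413.83 − 208.9×343.3 = 5250.59
Denominator: √[(49418.04 − 43639.21)(123550.44 − 117854.89)] = √[5778.83 × 5695.55] = 5737.0389
r = 5250.59 / 5737.0389 ≈ 0.9152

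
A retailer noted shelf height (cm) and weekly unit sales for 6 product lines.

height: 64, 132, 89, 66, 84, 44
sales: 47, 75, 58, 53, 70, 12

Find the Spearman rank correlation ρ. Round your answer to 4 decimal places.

0.9429

Rank height: 2, 6, 5, 3, 4, 1
Rank sales: 2, 6, 4, 3, 5, 1
d = rank(height) − rank(sales): 0, 0, 1, 0, -1, 0; Σd² = 2
ρ = 1 − 6Σd² / [n(n²−1)] = 1 − 6×2 / (6×35) = 1 − 12/210 ≈ 0.9429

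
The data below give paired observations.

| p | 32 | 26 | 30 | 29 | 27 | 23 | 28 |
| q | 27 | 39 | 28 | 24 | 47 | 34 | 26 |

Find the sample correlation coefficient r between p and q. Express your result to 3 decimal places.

n = 7, Σp = 195, Σq = 225, Σp² = 5483, Σq² = 7651, Σpq = 6193
nΣpq − ΣpΣq = 43351 − 43875 = -524
nΣp² − (Σp)² = 38381 − 38025 = 356; nΣq² − (Σq)² = 53557 − 50625 = 2932
r = -524 / √(356 × 2932) = -524 / 1021.6614 ≈ -0.513

-0.513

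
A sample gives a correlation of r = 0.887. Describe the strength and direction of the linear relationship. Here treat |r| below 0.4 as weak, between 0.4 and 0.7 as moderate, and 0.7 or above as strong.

strong positive

r = 0.887 > 0 so the relationship is positive.
|r| = 0.887, which falls in the strong range.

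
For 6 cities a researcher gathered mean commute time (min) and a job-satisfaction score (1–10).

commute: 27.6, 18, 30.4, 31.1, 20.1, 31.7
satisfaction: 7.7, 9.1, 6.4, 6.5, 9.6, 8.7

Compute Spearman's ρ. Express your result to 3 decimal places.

Rank commute: 3, 1, 4, 5, 2, 6
Rank satisfaction: 3, 5, 1, 2, 6, 4
d = rank(commute) − rank(satisfaction): 0, -4, 3, 3, -4, 2; Σd² = 54
ρ = 1 − 6Σd² / [n(n²−1)] = 1 − 6×54 / (6×35) = 1 − 324/210 ≈ -0.543

-0.543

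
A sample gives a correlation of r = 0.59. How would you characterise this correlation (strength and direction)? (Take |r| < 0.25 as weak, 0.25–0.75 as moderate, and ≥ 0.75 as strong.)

moderate positive

r = 0.59 > 0 so the relationship is positive.
|r| = 0.59, which falls in the moderate range.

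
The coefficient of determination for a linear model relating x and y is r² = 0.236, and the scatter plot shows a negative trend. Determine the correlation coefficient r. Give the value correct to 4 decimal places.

-0.4858

|r| = √0.236 = 0.4858
The association is negative, so r = −0.4858.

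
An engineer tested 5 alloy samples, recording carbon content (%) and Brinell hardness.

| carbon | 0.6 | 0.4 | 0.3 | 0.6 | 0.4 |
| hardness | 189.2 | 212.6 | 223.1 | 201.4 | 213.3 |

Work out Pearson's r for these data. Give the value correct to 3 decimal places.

-0.942

n = 5, Σx = 2.3, Σy = 1039.6, Σx² = 1.13, Σy² = 216827.86, Σxy = 471.65
nΣxy − ΣxΣy = 2358.25 − 2391.08 = -32.83
nΣx² − (Σx)² = 5.65 − 5.29 = 0.36; nΣy² − (Σy)² = 1084139.3 − 1080768.16 = 3371.14
r = -32.83 / √(0.36 × 3371.14) = -32.83 / 34.8369 ≈ -0.942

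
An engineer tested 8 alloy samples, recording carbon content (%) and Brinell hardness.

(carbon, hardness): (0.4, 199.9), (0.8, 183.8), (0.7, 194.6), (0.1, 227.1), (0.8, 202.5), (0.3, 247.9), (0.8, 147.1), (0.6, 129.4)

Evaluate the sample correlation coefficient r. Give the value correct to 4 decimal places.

-0.6111

n = 8, Σx = 4.5, Σy = 1532.3, Σx² = 3.03, Σy² = 304029.45, Σxy = 817.62
nΣxy − ΣxΣy = 6540.96 − 6895.35 = -354.39
nΣx² − (Σx)² = 24.24 − 20.25 = 3.99; nΣy² − (Σy)² = 2432235.6 − 2347943.29 = 84292.31
r = -354.39 / √(3.99 × 84292.31) = -354.39 / 579.9365 ≈ -0.6111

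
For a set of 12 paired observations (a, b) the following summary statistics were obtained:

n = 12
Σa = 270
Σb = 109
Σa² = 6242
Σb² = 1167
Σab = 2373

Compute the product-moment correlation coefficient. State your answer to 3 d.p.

r = (nΣab − ΣaΣb) / √[(nΣa² − (Σa)²)(nΣb² − (Σb)²)]
Numerator: 12×2373 − 270×109 = -954
Denominator: √[(74904 − 72900)(14004 − 11881)] = √[2004 × 2123] = 2062.6420
r = -954 / 2062.6420 ≈ -0.463

-0.463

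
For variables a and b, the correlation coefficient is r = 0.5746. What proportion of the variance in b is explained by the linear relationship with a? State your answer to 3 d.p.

r² = (0.5746)² = 0.330

0.330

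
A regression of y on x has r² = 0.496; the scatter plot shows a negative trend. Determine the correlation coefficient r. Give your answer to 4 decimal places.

|r| = √0.496 = 0.7043
The association is negative, so r = −0.7043.

-0.7043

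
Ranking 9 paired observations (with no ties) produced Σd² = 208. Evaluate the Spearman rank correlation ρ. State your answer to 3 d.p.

ρ = 1 − 6Σd² / [n(n²−1)] = 1 − 6×208 / (9×80)
  = 1 − 1248/720 = 1 − 1.7333 ≈ -0.733

-0.733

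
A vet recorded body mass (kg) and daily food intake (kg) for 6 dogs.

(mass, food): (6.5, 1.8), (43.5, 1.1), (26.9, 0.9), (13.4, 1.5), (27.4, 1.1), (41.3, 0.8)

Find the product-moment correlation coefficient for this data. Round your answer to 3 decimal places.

-0.852

n = 6, Σx = 159, Σy = 7.2, Σx² = 5294.12, Σy² = 9.36, Σxy = 167.04
nΣxy − ΣxΣy = 1002.24 − 1144.8 = -142.56
nΣx² − (Σx)² = 31764.72 − 25281 = 6483.72; nΣy² − (Σy)² = 56.16 − 51.84 = 4.32
r = -142.56 / √(6483.72 × 4.32) = -142.56 / 167.3609 ≈ -0.852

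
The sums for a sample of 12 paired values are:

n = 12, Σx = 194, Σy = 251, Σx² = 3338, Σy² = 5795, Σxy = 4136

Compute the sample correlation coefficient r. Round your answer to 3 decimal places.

r = (nΣxy − ΣxΣy) / √[(nΣx² − (Σx)²)(nΣy² − (Σy)²)]
Numerator: 12×4136 − 194×251 = 938
Denominator: √[(40056 − 37636)(69540 − 63001)] = √[2420 × 6539] = 3977.9869
r = 938 / 3977.9869 ≈ 0.236

0.236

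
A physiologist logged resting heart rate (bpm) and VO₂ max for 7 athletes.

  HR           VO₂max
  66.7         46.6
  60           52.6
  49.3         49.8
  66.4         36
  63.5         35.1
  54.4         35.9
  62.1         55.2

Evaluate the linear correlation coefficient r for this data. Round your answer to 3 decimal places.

n = 7, Σx = 422.4, Σy = 311.2, Σx² = 25736.36, Σy² = 14282.22, Σxy = 18719.49
nΣxy − ΣxΣy = 131036.43 − 131450.88 = -414.45
nΣx² − (Σx)² = 180154.52 − 178421.76 = 1732.76; nΣy² − (Σy)² = 99975.54 − 96845.44 = 3130.1
r = -414.45 / √(1732.76 × 3130.1) = -414.45 / 2328.8864 ≈ -0.178

-0.178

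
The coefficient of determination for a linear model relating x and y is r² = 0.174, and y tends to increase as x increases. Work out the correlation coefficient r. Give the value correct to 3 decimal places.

0.417

|r| = √0.174 = 0.417
The association is positive, so r = 0.417.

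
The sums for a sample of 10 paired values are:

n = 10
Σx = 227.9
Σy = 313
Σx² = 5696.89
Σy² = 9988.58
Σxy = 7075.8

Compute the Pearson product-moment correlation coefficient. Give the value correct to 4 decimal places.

r = (nΣxy − ΣxΣy) / √[(nΣx² − (Σx)²)(nΣy² − (Σy)²)]
Numerator: 10×7075.8 − 227.9×313 = -574.7
Denominator: √[(56968.9 − 51938.41)(99885.8 − 97969)] = √[5030.49 × 1916.8] = 3105.2284
r = -574.7 / 3105.2284 ≈ -0.1851

-0.1851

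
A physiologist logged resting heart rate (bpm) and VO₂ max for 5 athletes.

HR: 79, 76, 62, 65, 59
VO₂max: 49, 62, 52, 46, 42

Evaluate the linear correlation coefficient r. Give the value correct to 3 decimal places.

n = 5, Σx = 341, Σy = 251, Σx² = 23567, Σy² = 12829, Σxy = 17275
nΣxy − ΣxΣy = 86375 − 85591 = 784
nΣx² − (Σx)² = 117835 − 116281 = 1554; nΣy² − (Σy)² = 64145 − 63001 = 1144
r = 784 / √(1554 × 1144) = 784 / 1333.3327 ≈ 0.588

0.588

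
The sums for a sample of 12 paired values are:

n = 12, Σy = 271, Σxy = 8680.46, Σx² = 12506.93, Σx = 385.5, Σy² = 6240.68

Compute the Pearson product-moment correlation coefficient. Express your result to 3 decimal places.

r = (nΣxy − ΣxΣy) / √[(nΣx² − (Σx)²)(nΣy² − (Σy)²)]
Numerator: 12×8680.46 − 385.5×271 = -304.98
Denominator: √[(150083.16 − 148610.25)(74888.16 − 73441)] = √[1472.91 × 1447.16] = 1459.9782
r = -304.98 / 1459.9782 ≈ -0.209

-0.209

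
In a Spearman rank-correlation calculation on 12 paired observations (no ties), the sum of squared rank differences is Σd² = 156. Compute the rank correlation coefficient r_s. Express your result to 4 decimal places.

0.4545

ρ = 1 − 6Σd² / [n(n²−1)] = 1 − 6×156 / (12×143)
  = 1 − 936/1716 = 1 − 0.54545 ≈ 0.4545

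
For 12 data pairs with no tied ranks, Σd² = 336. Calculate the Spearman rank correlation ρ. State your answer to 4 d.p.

ρ = 1 − 6Σd² / [n(n²−1)] = 1 − 6×336 / (12×143)
  = 1 − 2016/1716 = 1 − 1.17483 ≈ -0.1748

-0.1748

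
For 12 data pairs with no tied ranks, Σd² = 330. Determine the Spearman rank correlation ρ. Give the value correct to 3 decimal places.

ρ = 1 − 6Σd² / [n(n²−1)] = 1 − 6×330 / (12×143)
  = 1 − 1980/1716 = 1 − 1.1538 ≈ -0.154

-0.154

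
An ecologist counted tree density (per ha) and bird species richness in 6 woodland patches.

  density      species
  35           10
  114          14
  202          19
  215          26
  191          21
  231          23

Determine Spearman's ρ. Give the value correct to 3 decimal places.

Rank density: 1, 2, 4, 5, 3, 6
Rank species: 1, 2, 3, 6, 4, 5
d = rank(density) − rank(species): 0, 0, 1, -1, -1, 1; Σd² = 4
ρ = 1 − 6Σd² / [n(n²−1)] = 1 − 6×4 / (6×35) = 1 − 24/210 ≈ 0.886

0.886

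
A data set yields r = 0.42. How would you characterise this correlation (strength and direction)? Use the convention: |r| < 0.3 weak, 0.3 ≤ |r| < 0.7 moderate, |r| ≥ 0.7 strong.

r = 0.42 > 0 so the relationship is positive.
|r| = 0.42, which falls in the moderate range.

moderate positive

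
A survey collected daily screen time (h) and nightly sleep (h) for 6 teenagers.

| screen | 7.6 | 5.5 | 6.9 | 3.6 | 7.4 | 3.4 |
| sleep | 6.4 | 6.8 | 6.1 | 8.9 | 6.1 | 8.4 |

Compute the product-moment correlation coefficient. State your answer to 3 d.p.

n = 6, Σx = 34.4, Σy = 42.7, Σx² = 214.9, Σy² = 311.39, Σxy = 233.87
nΣxy − ΣxΣy = 1403.22 − 1468.88 = -65.66
nΣx² − (Σx)² = 1289.4 − 1183.36 = 106.04; nΣy² − (Σy)² = 1868.34 − 1823.29 = 45.05
r = -65.66 / √(106.04 × 45.05) = -65.66 / 69.1166 ≈ -0.950

-0.950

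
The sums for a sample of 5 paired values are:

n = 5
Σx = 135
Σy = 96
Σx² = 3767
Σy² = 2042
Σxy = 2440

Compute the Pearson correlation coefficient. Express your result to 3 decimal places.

-0.976

r = (nΣxy − ΣxΣy) / √[(nΣx² − (Σx)²)(nΣy² − (Σy)²)]
Numerator: 5×2440 − 135×96 = -760
Denominator: √[(18835 − 18225)(10210 − 9216)] = √[610 × 994] = 778.6784
r = -760 / 778.6784 ≈ -0.976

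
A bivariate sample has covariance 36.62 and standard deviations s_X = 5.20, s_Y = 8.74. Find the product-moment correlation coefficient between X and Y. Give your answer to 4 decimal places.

0.8058

r = Cov(X,Y) / (s_X · s_Y) = 36.62 / (5.20 × 8.74)
  = 36.62 / 45.4480 ≈ 0.8058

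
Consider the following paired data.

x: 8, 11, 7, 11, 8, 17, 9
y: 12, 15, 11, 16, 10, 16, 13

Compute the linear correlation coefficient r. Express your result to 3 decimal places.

0.804

n = 7, Σx = 71, Σy = 93, Σx² = 789, Σy² = 1271, Σxy = 983
nΣxy − ΣxΣy = 6881 − 6603 = 278
nΣx² − (Σx)² = 5523 − 5041 = 482; nΣy² − (Σy)² = 8897 − 8649 = 248
r = 278 / √(482 × 248) = 278 / 345.7398 ≈ 0.804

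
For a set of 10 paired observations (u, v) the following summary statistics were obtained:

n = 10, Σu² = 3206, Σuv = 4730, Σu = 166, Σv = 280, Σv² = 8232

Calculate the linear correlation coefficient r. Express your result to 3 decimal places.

r = (nΣuv − ΣuΣv) / √[(nΣu² − (Σu)²)(nΣv² − (Σv)²)]
Numerator: 10×4730 − 166×280 = 820
Denominator: √[(32060 − 27556)(82320 − 78400)] = √[4504 × 3920] = 4201.8663
r = 820 / 4201.8663 ≈ 0.195

0.195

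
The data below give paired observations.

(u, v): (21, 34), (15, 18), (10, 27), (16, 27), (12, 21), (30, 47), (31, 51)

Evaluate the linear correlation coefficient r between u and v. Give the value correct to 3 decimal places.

0.926

n = 7, Σu = 135, Σv = 225, Σu² = 3027, Σv² = 8189, Σuv = 4929
nΣuv − ΣuΣv = 34503 − 30375 = 4128
nΣu² − (Σu)² = 21189 − 18225 = 2964; nΣv² − (Σv)² = 57323 − 50625 = 6698
r = 4128 / √(2964 × 6698) = 4128 / 4455.6562 ≈ 0.926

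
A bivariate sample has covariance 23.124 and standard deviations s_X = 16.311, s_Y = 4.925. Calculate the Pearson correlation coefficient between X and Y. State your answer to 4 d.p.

0.2879

r = Cov(X,Y) / (s_X · s_Y) = 23.124 / (16.311 × 4.925)
  = 23.124 / 80.3317 ≈ 0.2879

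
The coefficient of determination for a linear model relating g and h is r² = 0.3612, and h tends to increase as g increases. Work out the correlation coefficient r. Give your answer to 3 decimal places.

0.601

|r| = √0.3612 = 0.601
The association is positive, so r = 0.601.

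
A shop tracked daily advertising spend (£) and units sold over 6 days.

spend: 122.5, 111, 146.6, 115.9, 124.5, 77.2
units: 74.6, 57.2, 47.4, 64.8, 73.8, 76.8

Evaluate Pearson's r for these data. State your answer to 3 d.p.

-0.622

n = 6, Σx = 697.7, Σy = 394.6, Σx² = 83711.71, Σy² = 26627.48, Σxy = 45063.92
nΣxy − ΣxΣy = 270383.52 − 275312.42 = -4928.9
nΣx² − (Σx)² = 502270.26 − 486785.29 = 15484.97; nΣy² − (Σy)² = 159764.88 − 155709.16 = 4055.72
r = -4928.9 / √(15484.97 × 4055.72) = -4928.9 / 7924.8156 ≈ -0.622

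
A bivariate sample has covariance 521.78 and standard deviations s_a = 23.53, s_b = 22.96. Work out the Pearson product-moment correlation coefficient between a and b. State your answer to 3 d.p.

0.966

r = Cov(a,b) / (s_a · s_b) = 521.78 / (23.53 × 22.96)
  = 521.78 / 540.2488 ≈ 0.966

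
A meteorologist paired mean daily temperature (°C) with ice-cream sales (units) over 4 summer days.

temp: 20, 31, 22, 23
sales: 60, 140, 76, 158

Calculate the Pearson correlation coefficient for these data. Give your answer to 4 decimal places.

n = 4, Σx = 96, Σy = 434, Σx² = 2374, Σy² = 53940, Σxy = 10846
nΣxy − ΣxΣy = 43384 − 41664 = 1720
nΣx² − (Σx)² = 9496 − 9216 = 280; nΣy² − (Σy)² = 215760 − 188356 = 27404
r = 1720 / √(280 × 27404) = 1720 / 2770.0397 ≈ 0.6209

0.6209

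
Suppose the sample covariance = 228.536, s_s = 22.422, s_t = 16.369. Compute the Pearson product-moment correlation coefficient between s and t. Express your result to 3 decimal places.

0.623

r = Cov(s,t) / (s_s · s_t) = 228.536 / (22.422 × 16.369)
  = 228.536 / 367.0257 ≈ 0.623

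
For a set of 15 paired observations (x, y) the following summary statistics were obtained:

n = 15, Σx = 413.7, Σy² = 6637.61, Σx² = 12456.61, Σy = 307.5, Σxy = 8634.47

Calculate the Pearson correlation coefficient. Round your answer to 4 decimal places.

r = (nΣxy − ΣxΣy) / √[(nΣx² − (Σx)²)(nΣy² − (Σy)²)]
Numerator: 15×8634.47 − 413.7×307.5 = 2304.3
Denominator: √[(186849.15 − 171147.69)(99564.15 − 94556.25)] = √[15701.46 × 5007.9] = 8867.4315
r = 2304.3 / 8867.4315 ≈ 0.2599

0.2599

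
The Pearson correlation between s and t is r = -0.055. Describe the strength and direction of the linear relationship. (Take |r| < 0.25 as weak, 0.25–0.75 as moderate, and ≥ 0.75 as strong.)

r = -0.055 < 0 so the relationship is negative.
|r| = 0.055, which falls in the weak range.

weak negative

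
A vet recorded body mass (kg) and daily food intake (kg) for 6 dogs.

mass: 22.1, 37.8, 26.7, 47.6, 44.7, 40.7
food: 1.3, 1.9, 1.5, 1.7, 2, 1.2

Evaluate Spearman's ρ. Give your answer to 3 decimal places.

Rank mass: 1, 3, 2, 6, 5, 4
Rank food: 2, 5, 3, 4, 6, 1
d = rank(mass) − rank(food): -1, -2, -1, 2, -1, 3; Σd² = 20
ρ = 1 − 6Σd² / [n(n²−1)] = 1 − 6×20 / (6×35) = 1 − 120/210 ≈ 0.429

0.429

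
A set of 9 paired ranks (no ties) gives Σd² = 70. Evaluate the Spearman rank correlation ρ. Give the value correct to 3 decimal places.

ρ = 1 − 6Σd² / [n(n²−1)] = 1 − 6×70 / (9×80)
  = 1 − 420/720 = 1 − 0.5833 ≈ 0.417

0.417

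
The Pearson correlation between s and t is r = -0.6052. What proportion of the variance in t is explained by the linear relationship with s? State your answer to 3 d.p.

r² = (-0.6052)² = 0.366

0.366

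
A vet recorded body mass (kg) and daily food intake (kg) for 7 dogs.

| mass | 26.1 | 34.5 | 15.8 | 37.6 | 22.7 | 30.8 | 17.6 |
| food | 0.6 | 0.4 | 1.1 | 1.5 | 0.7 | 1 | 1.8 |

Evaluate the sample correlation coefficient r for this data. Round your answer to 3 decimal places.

n = 7, Σx = 185.1, Σy = 7.1, Σx² = 5308.55, Σy² = 8.71, Σxy = 181.61
nΣxy − ΣxΣy = 1271.27 − 1314.21 = -42.94
nΣx² − (Σx)² = 37159.85 − 34262.01 = 2897.84; nΣy² − (Σy)² = 60.97 − 50.41 = 10.56
r = -42.94 / √(2897.84 × 10.56) = -42.94 / 174.9320 ≈ -0.245

-0.245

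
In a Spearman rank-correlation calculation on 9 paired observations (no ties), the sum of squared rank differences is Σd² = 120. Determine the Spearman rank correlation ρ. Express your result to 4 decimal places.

0.0000

ρ = 1 − 6Σd² / [n(n²−1)] = 1 − 6×120 / (9×80)
  = 1 − 720/720 = 1 − 1.00000 ≈ 0.0000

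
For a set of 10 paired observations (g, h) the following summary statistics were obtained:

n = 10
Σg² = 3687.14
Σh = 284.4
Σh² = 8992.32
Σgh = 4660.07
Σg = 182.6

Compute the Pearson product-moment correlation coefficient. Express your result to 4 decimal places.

r = (nΣgh − ΣgΣh) / √[(nΣg² − (Σg)²)(nΣh² − (Σh)²)]
Numerator: 10×4660.07 − 182.6×284.4 = -5330.74
Denominator: √[(36871.4 − 33342.76)(89923.2 − 80883.36)] = √[3528.64 × 9039.84] = 5647.8616
r = -5330.74 / 5647.8616 ≈ -0.9439

-0.9439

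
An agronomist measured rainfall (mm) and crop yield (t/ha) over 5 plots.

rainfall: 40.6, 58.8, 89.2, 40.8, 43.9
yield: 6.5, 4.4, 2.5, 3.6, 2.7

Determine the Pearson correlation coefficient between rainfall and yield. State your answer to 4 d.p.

n = 5, Σx = 273.3, Σy = 19.7, Σx² = 16654.29, Σy² = 88.11, Σxy = 1011.03
nΣxy − ΣxΣy = 5055.15 − 5384.01 = -328.86
nΣx² − (Σx)² = 83271.45 − 74692.89 = 8578.56; nΣy² − (Σy)² = 440.55 − 388.09 = 52.46
r = -328.86 / √(8578.56 × 52.46) = -328.86 / 670.8437 ≈ -0.4902

-0.4902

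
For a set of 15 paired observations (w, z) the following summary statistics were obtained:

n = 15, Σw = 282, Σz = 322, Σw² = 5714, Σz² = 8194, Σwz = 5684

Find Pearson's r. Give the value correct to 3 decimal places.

r = (nΣwz − ΣwΣz) / √[(nΣw² − (Σw)²)(nΣz² − (Σz)²)]
Numerator: 15×5684 − 282×322 = -5544
Denominator: √[(85710 − 79524)(122910 − 103684)] = √[6186 × 19226] = 10905.5965
r = -5544 / 10905.5965 ≈ -0.508

-0.508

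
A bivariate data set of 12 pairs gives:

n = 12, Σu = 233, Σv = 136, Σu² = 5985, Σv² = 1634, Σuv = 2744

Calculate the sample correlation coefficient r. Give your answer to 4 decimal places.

0.2808

r = (nΣuv − ΣuΣv) / √[(nΣu² − (Σu)²)(nΣv² − (Σv)²)]
Numerator: 12×2744 − 233×136 = 1240
Denominator: √[(71820 − 54289)(19608 − 18496)] = √[17531 × 1112] = 4415.2545
r = 1240 / 4415.2545 ≈ 0.2808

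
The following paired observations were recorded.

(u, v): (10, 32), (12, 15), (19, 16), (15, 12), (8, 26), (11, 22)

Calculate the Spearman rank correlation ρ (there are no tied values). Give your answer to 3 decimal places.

-0.771

Rank u: 2, 4, 6, 5, 1, 3
Rank v: 6, 2, 3, 1, 5, 4
d = rank(u) − rank(v): -4, 2, 3, 4, -4, -1; Σd² = 62
ρ = 1 − 6Σd² / [n(n²−1)] = 1 − 6×62 / (6×35) = 1 − 372/210 ≈ -0.771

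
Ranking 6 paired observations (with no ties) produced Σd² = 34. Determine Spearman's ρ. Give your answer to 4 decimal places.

ρ = 1 − 6Σd² / [n(n²−1)] = 1 − 6×34 / (6×35)
  = 1 − 204/210 = 1 − 0.97143 ≈ 0.0286

0.0286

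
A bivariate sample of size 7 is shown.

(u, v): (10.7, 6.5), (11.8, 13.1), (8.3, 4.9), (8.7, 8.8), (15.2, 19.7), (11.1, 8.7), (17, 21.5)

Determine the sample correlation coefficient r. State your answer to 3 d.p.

n = 7, Σu = 82.8, Σv = 83.2, Σu² = 1041.56, Σv² = 1241.34, Σuv = 1102.87
nΣuv − ΣuΣv = 7720.09 − 6888.96 = 831.13
nΣu² − (Σu)² = 7290.92 − 6855.84 = 435.08; nΣv² − (Σv)² = 8689.38 − 6922.24 = 1767.14
r = 831.13 / √(435.08 × 1767.14) = 831.13 / 876.8394 ≈ 0.948

0.948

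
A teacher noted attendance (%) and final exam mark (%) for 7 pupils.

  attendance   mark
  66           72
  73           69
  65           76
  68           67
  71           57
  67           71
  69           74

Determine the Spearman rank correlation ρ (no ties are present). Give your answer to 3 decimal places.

Rank attendance: 2, 7, 1, 4, 6, 3, 5
Rank mark: 5, 3, 7, 2, 1, 4, 6
d = rank(attendance) − rank(mark): -3, 4, -6, 2, 5, -1, -1; Σd² = 92
ρ = 1 − 6Σd² / [n(n²−1)] = 1 − 6×92 / (7×48) = 1 − 552/336 ≈ -0.643

-0.643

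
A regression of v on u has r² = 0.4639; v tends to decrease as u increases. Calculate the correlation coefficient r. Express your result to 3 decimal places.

-0.681

|r| = √0.4639 = 0.681
The association is negative, so r = −0.681.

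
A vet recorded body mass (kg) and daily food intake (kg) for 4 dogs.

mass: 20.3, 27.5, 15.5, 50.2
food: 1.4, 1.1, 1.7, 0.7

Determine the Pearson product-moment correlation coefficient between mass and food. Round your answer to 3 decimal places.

n = 4, Σx = 113.5, Σy = 4.9, Σx² = 3928.63, Σy² = 6.55, Σxy = 120.16
nΣxy − ΣxΣy = 480.64 − 556.15 = -75.51
nΣx² − (Σx)² = 15714.52 − 12882.25 = 2832.27; nΣy² − (Σy)² = 26.2 − 24.01 = 2.19
r = -75.51 / √(2832.27 × 2.19) = -75.51 / 78.7570 ≈ -0.959

-0.959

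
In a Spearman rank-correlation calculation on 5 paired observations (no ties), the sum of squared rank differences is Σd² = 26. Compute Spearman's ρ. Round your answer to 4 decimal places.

-0.3000

ρ = 1 − 6Σd² / [n(n²−1)] = 1 − 6×26 / (5×24)
  = 1 − 156/120 = 1 − 1.30000 ≈ -0.3000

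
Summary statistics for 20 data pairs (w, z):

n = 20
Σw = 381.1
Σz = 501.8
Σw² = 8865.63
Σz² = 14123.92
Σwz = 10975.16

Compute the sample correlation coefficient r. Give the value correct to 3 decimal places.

0.901

r = (nΣwz − ΣwΣz) / √[(nΣw² − (Σw)²)(nΣz² − (Σz)²)]
Numerator: 20×10975.16 − 381.1×501.8 = 28267.22
Denominator: √[(177312.6 − 145237.21)(282478.4 − 251803.24)] = √[32075.39 × 30675.16] = 31367.4628
r = 28267.22 / 31367.4628 ≈ 0.901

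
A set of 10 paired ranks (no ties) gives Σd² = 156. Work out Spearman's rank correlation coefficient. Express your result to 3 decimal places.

0.055

ρ = 1 − 6Σd² / [n(n²−1)] = 1 − 6×156 / (10×99)
  = 1 − 936/990 = 1 − 0.9455 ≈ 0.055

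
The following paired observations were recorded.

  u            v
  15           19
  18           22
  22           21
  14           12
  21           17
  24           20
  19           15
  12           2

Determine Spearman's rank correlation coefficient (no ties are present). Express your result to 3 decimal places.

0.619

Rank u: 3, 4, 7, 2, 6, 8, 5, 1
Rank v: 5, 8, 7, 2, 4, 6, 3, 1
d = rank(u) − rank(v): -2, -4, 0, 0, 2, 2, 2, 0; Σd² = 32
ρ = 1 − 6Σd² / [n(n²−1)] = 1 − 6×32 / (8×63) = 1 − 192/504 ≈ 0.619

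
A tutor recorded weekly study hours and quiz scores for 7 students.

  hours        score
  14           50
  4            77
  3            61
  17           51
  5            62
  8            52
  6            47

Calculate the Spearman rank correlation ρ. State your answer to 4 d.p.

-0.6429

Rank hours: 6, 2, 1, 7, 3, 5, 4
Rank score: 2, 7, 5, 3, 6, 4, 1
d = rank(hours) − rank(score): 4, -5, -4, 4, -3, 1, 3; Σd² = 92
ρ = 1 − 6Σd² / [n(n²−1)] = 1 − 6×92 / (7×48) = 1 − 552/336 ≈ -0.6429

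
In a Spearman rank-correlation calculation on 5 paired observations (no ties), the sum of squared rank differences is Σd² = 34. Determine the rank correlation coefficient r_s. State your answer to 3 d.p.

-0.700

ρ = 1 − 6Σd² / [n(n²−1)] = 1 − 6×34 / (5×24)
  = 1 − 204/120 = 1 − 1.7000 ≈ -0.700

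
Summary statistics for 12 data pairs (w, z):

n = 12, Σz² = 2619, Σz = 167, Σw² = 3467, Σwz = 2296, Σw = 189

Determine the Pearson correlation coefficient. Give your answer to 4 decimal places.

-0.8790

r = (nΣwz − ΣwΣz) / √[(nΣw² − (Σw)²)(nΣz² − (Σz)²)]
Numerator: 12×2296 − 189×167 = -4011
Denominator: √[(41604 − 35721)(31428 − 27889)] = √[5883 × 3539] = 4562.8869
r = -4011 / 4562.8869 ≈ -0.8790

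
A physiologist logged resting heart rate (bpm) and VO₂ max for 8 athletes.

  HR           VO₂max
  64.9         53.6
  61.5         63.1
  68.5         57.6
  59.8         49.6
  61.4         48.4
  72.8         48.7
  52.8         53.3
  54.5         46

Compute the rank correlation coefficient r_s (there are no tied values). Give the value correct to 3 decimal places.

0.333

Rank HR: 6, 5, 7, 3, 4, 8, 1, 2
Rank VO₂max: 6, 8, 7, 4, 2, 3, 5, 1
d = rank(HR) − rank(VO₂max): 0, -3, 0, -1, 2, 5, -4, 1; Σd² = 56
ρ = 1 − 6Σd² / [n(n²−1)] = 1 − 6×56 / (8×63) = 1 − 336/504 ≈ 0.333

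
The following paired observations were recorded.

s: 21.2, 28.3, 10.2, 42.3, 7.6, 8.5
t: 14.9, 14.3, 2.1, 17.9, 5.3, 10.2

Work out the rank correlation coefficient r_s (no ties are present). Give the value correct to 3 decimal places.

0.771

Rank s: 4, 5, 3, 6, 1, 2
Rank t: 5, 4, 1, 6, 2, 3
d = rank(s) − rank(t): -1, 1, 2, 0, -1, -1; Σd² = 8
ρ = 1 − 6Σd² / [n(n²−1)] = 1 − 6×8 / (6×35) = 1 − 48/210 ≈ 0.771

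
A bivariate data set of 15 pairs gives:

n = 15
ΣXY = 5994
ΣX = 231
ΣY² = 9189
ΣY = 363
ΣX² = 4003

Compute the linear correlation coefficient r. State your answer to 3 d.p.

r = (nΣXY − ΣXΣY) / √[(nΣX² − (ΣX)²)(nΣY² − (ΣY)²)]
Numerator: 15×5994 − 231×363 = 6057
Denominator: √[(60045 − 53361)(137835 − 131769)] = √[6684 × 6066] = 6367.5069
r = 6057 / 6367.5069 ≈ 0.951

0.951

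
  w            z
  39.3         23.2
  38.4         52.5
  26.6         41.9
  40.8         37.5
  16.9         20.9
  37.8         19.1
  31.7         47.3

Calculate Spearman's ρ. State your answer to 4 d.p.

0.1071

Rank w: 6, 5, 2, 7, 1, 4, 3
Rank z: 3, 7, 5, 4, 2, 1, 6
d = rank(w) − rank(z): 3, -2, -3, 3, -1, 3, -3; Σd² = 50
ρ = 1 − 6Σd² / [n(n²−1)] = 1 − 6×50 / (7×48) = 1 − 300/336 ≈ 0.1071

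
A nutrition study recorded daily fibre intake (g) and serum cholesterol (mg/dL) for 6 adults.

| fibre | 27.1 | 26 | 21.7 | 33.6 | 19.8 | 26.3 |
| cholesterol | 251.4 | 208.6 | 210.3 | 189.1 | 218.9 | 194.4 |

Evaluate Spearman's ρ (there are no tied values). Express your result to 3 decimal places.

-0.429

Rank fibre: 5, 3, 2, 6, 1, 4
Rank cholesterol: 6, 3, 4, 1, 5, 2
d = rank(fibre) − rank(cholesterol): -1, 0, -2, 5, -4, 2; Σd² = 50
ρ = 1 − 6Σd² / [n(n²−1)] = 1 − 6×50 / (6×35) = 1 − 300/210 ≈ -0.429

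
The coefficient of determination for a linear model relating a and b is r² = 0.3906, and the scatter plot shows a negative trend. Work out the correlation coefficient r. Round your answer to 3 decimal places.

|r| = √0.3906 = 0.625
The association is negative, so r = −0.625.

-0.625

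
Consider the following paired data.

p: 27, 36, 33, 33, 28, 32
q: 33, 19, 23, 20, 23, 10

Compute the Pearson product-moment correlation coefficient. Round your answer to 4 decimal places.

-0.5860

n = 6, Σp = 189, Σq = 128, Σp² = 6011, Σq² = 3008, Σpq = 3958
nΣpq − ΣpΣq = 23748 − 24192 = -444
nΣp² − (Σp)² = 36066 − 35721 = 345; nΣq² − (Σq)² = 18048 − 16384 = 1664
r = -444 / √(345 × 1664) = -444 / 757.6807 ≈ -0.5860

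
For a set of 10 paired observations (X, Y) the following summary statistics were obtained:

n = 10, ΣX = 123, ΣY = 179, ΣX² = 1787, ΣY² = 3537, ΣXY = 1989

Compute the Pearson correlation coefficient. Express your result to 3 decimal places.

r = (nΣXY − ΣXΣY) / √[(nΣX² − (ΣX)²)(nΣY² − (ΣY)²)]
Numerator: 10×1989 − 123×179 = -2127
Denominator: √[(17870 − 15129)(35370 − 32041)] = √[2741 × 3329] = 3020.7266
r = -2127 / 3020.7266 ≈ -0.704

-0.704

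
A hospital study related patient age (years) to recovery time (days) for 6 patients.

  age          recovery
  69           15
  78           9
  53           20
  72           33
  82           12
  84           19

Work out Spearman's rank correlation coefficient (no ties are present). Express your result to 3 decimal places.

-0.371

Rank age: 2, 4, 1, 3, 5, 6
Rank recovery: 3, 1, 5, 6, 2, 4
d = rank(age) − rank(recovery): -1, 3, -4, -3, 3, 2; Σd² = 48
ρ = 1 − 6Σd² / [n(n²−1)] = 1 − 6×48 / (6×35) = 1 − 288/210 ≈ -0.371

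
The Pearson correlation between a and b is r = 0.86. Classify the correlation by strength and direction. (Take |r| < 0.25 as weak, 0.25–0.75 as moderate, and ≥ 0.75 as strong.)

r = 0.86 > 0 so the relationship is positive.
|r| = 0.86, which falls in the strong range.

strong positive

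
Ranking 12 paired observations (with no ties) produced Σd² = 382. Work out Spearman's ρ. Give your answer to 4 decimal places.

ρ = 1 − 6Σd² / [n(n²−1)] = 1 − 6×382 / (12×143)
  = 1 − 2292/1716 = 1 − 1.33566 ≈ -0.3357

-0.3357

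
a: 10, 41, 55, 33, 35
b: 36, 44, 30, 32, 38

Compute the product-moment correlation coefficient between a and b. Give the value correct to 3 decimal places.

n = 5, Σa = 174, Σb = 180, Σa² = 7120, Σb² = 6600, Σab = 6200
nΣab − ΣaΣb = 31000 − 31320 = -320
nΣa² − (Σa)² = 35600 − 30276 = 5324; nΣb² − (Σb)² = 33000 − 32400 = 600
r = -320 / √(5324 × 600) = -320 / 1787.2884 ≈ -0.179

-0.179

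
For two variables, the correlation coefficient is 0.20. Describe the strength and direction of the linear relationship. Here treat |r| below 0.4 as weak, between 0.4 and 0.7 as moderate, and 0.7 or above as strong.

weak positive

r = 0.20 > 0 so the relationship is positive.
|r| = 0.20, which falls in the weak range.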